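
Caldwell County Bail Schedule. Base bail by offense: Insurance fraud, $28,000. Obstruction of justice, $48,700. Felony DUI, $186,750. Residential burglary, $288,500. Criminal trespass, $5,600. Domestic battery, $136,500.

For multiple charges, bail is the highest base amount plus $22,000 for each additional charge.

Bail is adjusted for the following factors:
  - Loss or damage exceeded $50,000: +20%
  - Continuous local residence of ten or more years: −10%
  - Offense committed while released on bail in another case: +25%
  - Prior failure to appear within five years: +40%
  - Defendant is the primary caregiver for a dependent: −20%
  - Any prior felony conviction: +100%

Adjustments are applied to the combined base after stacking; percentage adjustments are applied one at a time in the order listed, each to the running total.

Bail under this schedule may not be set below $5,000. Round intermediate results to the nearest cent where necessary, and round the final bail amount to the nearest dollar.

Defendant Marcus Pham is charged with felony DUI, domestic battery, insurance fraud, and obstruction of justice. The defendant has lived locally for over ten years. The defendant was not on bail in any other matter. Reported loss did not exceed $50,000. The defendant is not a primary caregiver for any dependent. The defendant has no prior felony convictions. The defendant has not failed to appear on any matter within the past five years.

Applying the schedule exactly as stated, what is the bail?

$227,475

Base amounts from the schedule: felony DUI $186,750; domestic battery $136,500; insurance fraud $28,000; obstruction of justice $48,700.
Stacking rule: highest base plus $22,000 per additional charge. Highest is felony DUI at $186,750; 3 additional charges → +$66,000. Combined base = $252,750.
Continuous local residence of ten or more years (−10%): $252,750 × 0.9 = $227,475.
$227,475 is at or above the $5,000 minimum.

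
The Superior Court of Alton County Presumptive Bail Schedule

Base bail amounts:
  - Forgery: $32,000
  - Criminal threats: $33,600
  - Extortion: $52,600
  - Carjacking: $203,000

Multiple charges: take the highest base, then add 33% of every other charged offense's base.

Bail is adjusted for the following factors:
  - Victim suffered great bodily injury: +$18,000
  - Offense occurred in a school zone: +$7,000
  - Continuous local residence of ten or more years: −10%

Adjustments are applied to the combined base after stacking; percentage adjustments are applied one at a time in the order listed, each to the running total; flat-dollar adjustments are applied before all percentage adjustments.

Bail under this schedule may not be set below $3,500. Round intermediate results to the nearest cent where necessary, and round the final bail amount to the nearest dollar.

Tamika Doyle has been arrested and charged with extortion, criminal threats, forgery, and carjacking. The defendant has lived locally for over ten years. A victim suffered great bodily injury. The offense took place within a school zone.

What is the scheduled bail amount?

$240,305

Base amounts from the schedule: extortion $52,600; criminal threats $33,600; forgery $32,000; carjacking $203,000.
Stacking rule: highest base plus 33% of each additional charge. Highest is carjacking at $203,000. Additional: $52,600 × 33% = $17,358; $33,600 × 33% = $11,088; $32,000 × 33% = $10,560. Combined base = $203,000 + $39,006 = $242,006.
Victim suffered great bodily injury (+$18,000 flat): $242,006 + $18,000 = $260,006.
Offense occurred in a school zone (+$7,000 flat): $260,006 + $7,000 = $267,006.
Continuous local residence of ten or more years (−10%): $267,006 × 0.9 = $240,305.40.
$240,305.40 is at or above the $3,500 minimum.
Rounded to the nearest dollar: $240,305.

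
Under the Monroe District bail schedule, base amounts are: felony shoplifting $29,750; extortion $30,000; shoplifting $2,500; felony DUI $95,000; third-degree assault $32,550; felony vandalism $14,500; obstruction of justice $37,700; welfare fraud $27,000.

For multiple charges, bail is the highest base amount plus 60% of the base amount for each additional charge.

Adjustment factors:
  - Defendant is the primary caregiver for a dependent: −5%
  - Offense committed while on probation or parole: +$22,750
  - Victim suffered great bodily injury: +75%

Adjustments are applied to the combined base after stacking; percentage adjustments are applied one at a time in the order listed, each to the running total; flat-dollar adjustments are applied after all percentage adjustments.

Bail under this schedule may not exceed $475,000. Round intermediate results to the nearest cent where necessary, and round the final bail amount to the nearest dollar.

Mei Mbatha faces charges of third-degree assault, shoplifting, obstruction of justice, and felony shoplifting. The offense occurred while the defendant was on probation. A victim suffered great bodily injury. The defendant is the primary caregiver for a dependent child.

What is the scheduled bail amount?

Base amounts from the schedule: third-degree assault $32,550; shoplifting $2,500; obstruction of justice $37,700; felony shoplifting $29,750.
Stacking rule: highest base plus 60% of each additional charge. Highest is obstruction of justice at $37,700. Additional: $32,550 × 60% = $19,530; $2,500 × 60% = $1,500; $29,750 × 60% = $17,850. Combined base = $37,700 + $38,880 = $76,580.
Defendant is the primary caregiver for a dependent (−5%): $76,580 × 0.95 = $72,751.
Victim suffered great bodily injury (+75%): $72,751 × 1.75 = $127,314.25.
Offense committed while on probation or parole (+$22,750 flat): $127,314.25 + $22,750 = $150,064.25.
$150,064.25 is within the $475,000 maximum.
Rounded to the nearest dollar: $150,064.

$150,064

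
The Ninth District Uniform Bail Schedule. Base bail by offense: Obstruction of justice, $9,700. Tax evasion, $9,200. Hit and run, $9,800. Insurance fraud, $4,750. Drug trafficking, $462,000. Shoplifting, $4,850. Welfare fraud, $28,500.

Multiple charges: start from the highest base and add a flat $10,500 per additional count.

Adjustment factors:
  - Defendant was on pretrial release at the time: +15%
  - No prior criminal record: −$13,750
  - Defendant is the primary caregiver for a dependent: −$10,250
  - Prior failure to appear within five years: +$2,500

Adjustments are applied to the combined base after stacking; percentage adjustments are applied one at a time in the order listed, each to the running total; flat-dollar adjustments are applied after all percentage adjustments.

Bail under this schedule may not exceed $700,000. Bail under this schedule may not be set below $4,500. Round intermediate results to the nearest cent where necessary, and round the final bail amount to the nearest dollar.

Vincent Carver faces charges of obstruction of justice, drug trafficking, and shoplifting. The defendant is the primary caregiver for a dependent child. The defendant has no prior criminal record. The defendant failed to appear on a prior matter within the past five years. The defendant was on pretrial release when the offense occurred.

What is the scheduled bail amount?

$533,950

Base amounts from the schedule: obstruction of justice $9,700; drug trafficking $462,000; shoplifting $4,850.
Stacking rule: highest base plus $10,500 per additional charge. Highest is drug trafficking at $462,000; 2 additional charges → +$21,000. Combined base = $483,000.
Defendant was on pretrial release at the time (+15%): $483,000 × 1.15 = $555,450.
No prior criminal record (−$13,750 flat): $555,450 − $13,750 = $541,700.
Defendant is the primary caregiver for a dependent (−$10,250 flat): $541,700 − $10,250 = $531,450.
Prior failure to appear within five years (+$2,500 flat): $531,450 + $2,500 = $533,950.
$533,950 is within the $700,000 maximum.
$533,950 is at or above the $4,500 minimum.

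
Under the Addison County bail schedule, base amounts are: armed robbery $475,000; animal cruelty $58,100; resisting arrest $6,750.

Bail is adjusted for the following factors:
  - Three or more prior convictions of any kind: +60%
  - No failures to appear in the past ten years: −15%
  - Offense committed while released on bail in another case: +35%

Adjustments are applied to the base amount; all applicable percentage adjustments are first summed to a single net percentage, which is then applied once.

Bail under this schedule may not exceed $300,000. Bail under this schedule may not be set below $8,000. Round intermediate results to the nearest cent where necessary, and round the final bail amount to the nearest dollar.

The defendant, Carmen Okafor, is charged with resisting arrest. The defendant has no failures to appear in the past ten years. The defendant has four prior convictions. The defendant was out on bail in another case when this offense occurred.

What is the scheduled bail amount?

$12,150

Base amounts from the schedule: resisting arrest $6,750.
Single charge. Combined base = $6,750.
Net percentage adjustment: +60% −15% +35% = +80%. $6,750 × 1.8 = $12,150.
$12,150 is within the $300,000 maximum.
$12,150 is at or above the $8,000 minimum.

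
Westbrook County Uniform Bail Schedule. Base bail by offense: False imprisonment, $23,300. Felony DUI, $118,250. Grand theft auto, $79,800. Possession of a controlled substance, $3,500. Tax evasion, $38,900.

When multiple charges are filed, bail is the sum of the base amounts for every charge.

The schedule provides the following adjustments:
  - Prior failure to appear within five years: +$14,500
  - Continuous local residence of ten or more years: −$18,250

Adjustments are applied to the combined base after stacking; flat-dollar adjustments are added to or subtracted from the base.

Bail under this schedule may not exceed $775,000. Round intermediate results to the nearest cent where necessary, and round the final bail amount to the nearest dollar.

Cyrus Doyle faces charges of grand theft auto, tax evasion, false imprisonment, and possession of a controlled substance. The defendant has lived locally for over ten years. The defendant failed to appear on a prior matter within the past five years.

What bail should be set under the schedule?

Base amounts from the schedule: grand theft auto $79,800; tax evasion $38,900; false imprisonment $23,300; possession of a controlled substance $3,500.
Stacking rule: sum of all bases. $79,800 + $38,900 + $23,300 + $3,500 = $145,500.
Prior failure to appear within five years (+$14,500 flat): $145,500 + $14,500 = $160,000.
Continuous local residence of ten or more years (−$18,250 flat): $160,000 − $18,250 = $141,750.
$141,750 is within the $775,000 maximum.

$141,750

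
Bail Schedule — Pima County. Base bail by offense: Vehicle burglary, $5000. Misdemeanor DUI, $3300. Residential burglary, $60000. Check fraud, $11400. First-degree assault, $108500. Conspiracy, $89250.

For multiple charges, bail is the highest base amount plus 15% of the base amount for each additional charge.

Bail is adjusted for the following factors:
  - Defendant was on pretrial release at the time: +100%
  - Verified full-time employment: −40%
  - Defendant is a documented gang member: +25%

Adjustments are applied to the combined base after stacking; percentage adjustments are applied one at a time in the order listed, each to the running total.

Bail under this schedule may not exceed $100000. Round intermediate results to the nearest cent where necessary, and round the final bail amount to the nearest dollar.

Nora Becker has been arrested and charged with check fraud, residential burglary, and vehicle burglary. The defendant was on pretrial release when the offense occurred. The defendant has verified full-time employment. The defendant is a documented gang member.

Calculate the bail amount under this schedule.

Base amounts from the schedule: check fraud $11400; residential burglary $60000; vehicle burglary $5000.
Stacking rule: highest base plus 15% of each additional charge. Highest is residential burglary at $60000. Additional: $11400 × 15% = $1710; $5000 × 15% = $750. Combined base = $60000 + $2460 = $62460.
Defendant was on pretrial release at the time (+100%): $62460 × 2 = $124920.
Verified full-time employment (−40%): $124920 × 0.6 = $74952.
Defendant is a documented gang member (+25%): $74952 × 1.25 = $93690.
$93690 is within the $100000 maximum.

$93690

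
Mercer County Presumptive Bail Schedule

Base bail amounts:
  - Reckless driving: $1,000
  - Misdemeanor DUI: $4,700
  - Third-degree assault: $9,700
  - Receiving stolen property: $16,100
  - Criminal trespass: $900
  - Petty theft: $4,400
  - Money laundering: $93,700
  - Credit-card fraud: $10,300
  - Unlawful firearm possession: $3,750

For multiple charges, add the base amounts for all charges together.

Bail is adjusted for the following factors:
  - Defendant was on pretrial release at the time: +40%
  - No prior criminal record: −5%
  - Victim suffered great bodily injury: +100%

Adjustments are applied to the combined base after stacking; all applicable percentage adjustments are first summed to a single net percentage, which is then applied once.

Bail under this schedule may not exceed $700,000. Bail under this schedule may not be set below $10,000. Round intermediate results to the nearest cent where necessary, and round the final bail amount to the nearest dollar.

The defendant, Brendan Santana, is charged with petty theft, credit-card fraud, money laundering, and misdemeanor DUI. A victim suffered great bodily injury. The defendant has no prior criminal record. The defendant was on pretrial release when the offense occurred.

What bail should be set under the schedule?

$265,785

Base amounts from the schedule: petty theft $4,400; credit-card fraud $10,300; money laundering $93,700; misdemeanor DUI $4,700.
Stacking rule: sum of all bases. $4,400 + $10,300 + $93,700 + $4,700 = $113,100.
Net percentage adjustment: +40% −5% +100% = +135%. $113,100 × 2.35 = $265,785.
$265,785 is within the $700,000 maximum.
$265,785 is at or above the $10,000 minimum.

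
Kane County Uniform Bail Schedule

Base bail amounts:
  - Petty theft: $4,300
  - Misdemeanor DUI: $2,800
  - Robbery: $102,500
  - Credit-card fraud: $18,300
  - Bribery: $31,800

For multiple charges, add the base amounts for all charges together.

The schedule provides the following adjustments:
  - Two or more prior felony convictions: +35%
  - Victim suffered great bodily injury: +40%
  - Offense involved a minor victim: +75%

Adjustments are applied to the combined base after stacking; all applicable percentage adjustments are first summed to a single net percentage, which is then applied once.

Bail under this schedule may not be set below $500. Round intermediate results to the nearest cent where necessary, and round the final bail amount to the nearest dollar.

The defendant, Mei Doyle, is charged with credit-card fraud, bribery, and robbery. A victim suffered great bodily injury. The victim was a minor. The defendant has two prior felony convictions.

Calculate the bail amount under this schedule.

$381,500

Base amounts from the schedule: credit-card fraud $18,300; bribery $31,800; robbery $102,500.
Stacking rule: sum of all bases. $18,300 + $31,800 + $102,500 = $152,600.
Net percentage adjustment: +35% +40% +75% = +150%. $152,600 × 2.5 = $381,500.
$381,500 is at or above the $500 minimum.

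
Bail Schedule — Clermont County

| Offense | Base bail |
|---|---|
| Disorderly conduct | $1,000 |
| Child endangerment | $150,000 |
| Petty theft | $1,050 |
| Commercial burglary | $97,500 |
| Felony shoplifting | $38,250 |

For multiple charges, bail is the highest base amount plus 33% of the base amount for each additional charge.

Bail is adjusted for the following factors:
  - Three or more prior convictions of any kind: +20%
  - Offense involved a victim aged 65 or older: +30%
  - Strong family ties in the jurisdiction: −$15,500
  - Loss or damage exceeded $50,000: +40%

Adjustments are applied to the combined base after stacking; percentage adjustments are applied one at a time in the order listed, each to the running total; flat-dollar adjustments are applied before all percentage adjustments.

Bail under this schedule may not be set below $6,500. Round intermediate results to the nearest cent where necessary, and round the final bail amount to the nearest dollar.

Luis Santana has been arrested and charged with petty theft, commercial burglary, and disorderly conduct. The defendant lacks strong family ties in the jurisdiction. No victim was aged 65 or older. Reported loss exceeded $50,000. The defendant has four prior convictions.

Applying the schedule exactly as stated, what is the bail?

Base amounts from the schedule: petty theft $1,050; commercial burglary $97,500; disorderly conduct $1,000.
Stacking rule: highest base plus 33% of each additional charge. Highest is commercial burglary at $97,500. Additional: $1,050 × 33% = $346.50; $1,000 × 33% = $330. Combined base = $97,500 + $676.50 = $98,176.50.
Three or more prior convictions of any kind (+20%): $98,176.50 × 1.2 = $117,811.80.
Loss or damage exceeded $50,000 (+40%): $117,811.80 × 1.4 = $164,936.52.
$164,936.52 is at or above the $6,500 minimum.
Rounded to the nearest dollar: $164,937.

$164,937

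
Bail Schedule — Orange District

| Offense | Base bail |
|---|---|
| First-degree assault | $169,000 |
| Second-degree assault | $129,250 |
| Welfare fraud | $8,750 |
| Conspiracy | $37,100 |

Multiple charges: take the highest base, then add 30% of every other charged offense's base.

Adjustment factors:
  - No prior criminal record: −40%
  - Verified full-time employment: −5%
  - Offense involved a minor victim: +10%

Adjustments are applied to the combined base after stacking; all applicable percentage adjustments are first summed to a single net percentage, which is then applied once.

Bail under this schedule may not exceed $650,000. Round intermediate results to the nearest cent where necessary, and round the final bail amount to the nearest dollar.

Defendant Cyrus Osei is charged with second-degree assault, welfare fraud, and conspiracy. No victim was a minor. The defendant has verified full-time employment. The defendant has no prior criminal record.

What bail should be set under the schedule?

$78,653

Base amounts from the schedule: second-degree assault $129,250; welfare fraud $8,750; conspiracy $37,100.
Stacking rule: highest base plus 30% of each additional charge. Highest is second-degree assault at $129,250. Additional: $8,750 × 30% = $2,625; $37,100 × 30% = $11,130. Combined base = $129,250 + $13,755 = $143,005.
Net percentage adjustment: −40% −5% = −45%. $143,005 × 0.55 = $78,652.75.
$78,652.75 is within the $650,000 maximum.
Rounded to the nearest dollar: $78,653.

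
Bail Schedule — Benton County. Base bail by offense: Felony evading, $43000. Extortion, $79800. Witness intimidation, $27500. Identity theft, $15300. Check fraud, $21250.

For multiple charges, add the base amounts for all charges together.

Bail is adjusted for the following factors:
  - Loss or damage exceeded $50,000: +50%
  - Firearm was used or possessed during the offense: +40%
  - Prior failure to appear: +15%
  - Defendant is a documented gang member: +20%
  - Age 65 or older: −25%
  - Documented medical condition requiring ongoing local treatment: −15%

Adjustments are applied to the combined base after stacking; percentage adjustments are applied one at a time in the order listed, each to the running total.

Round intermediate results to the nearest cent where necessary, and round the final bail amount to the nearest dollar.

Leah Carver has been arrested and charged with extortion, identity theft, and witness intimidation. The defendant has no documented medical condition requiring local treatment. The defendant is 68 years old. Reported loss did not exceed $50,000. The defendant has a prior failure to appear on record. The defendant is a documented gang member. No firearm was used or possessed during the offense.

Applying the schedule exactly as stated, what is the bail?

Base amounts from the schedule: extortion $79800; identity theft $15300; witness intimidation $27500.
Stacking rule: sum of all bases. $79800 + $15300 + $27500 = $122600.
Prior failure to appear (+15%): $122600 × 1.15 = $140990.
Defendant is a documented gang member (+20%): $140990 × 1.2 = $169188.
Age 65 or older (−25%): $169188 × 0.75 = $126891.

$126891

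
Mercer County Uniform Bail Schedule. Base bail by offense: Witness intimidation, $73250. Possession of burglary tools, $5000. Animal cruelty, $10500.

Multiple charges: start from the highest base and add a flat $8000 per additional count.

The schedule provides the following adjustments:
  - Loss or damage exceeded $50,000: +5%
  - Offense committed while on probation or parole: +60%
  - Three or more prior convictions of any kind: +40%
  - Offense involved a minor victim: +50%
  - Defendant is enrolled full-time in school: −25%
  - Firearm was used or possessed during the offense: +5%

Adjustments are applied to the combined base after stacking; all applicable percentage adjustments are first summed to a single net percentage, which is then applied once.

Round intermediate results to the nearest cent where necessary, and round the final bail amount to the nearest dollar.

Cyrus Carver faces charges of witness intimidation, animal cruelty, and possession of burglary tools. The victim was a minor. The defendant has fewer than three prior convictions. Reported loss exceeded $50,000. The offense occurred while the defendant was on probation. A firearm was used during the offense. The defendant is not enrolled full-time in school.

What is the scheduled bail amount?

$196350

Base amounts from the schedule: witness intimidation $73250; animal cruelty $10500; possession of burglary tools $5000.
Stacking rule: highest base plus $8000 per additional charge. Highest is witness intimidation at $73250; 2 additional charges → +$16000. Combined base = $89250.
Net percentage adjustment: +5% +60% +50% +5% = +120%. $89250 × 2.2 = $196350.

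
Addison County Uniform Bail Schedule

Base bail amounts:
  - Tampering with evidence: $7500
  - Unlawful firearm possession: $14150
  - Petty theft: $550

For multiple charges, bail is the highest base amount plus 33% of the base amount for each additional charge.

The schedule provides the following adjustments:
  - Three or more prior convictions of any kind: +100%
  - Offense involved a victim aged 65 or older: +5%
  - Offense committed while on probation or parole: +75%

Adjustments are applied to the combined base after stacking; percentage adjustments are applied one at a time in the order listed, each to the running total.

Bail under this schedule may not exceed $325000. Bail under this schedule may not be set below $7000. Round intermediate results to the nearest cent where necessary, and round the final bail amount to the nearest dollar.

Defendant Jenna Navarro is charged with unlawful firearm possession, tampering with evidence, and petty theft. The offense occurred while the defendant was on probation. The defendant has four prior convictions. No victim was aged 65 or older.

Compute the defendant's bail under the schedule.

$58823

Base amounts from the schedule: unlawful firearm possession $14150; tampering with evidence $7500; petty theft $550.
Stacking rule: highest base plus 33% of each additional charge. Highest is unlawful firearm possession at $14150. Additional: $7500 × 33% = $2475; $550 × 33% = $181.50. Combined base = $14150 + $2656.50 = $16806.50.
Three or more prior convictions of any kind (+100%): $16806.50 × 2 = $33613.
Offense committed while on probation or parole (+75%): $33613 × 1.75 = $58822.75.
$58822.75 is within the $325000 maximum.
$58822.75 is at or above the $7000 minimum.
Rounded to the nearest dollar: $58823.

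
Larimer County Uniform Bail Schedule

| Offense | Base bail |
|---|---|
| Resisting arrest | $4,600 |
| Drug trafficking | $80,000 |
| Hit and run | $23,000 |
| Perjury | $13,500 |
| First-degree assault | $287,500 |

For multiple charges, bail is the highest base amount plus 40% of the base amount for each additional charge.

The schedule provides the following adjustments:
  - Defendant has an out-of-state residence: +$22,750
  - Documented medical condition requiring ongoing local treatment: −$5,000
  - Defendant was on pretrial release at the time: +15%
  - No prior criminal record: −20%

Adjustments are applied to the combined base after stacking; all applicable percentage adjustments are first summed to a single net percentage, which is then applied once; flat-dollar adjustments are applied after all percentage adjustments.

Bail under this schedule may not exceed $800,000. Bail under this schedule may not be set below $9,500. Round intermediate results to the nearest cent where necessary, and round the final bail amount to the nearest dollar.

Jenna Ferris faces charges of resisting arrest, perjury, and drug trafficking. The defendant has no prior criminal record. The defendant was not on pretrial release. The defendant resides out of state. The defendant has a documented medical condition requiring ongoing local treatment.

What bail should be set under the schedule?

Base amounts from the schedule: resisting arrest $4,600; perjury $13,500; drug trafficking $80,000.
Stacking rule: highest base plus 40% of each additional charge. Highest is drug trafficking at $80,000. Additional: $4,600 × 40% = $1,840; $13,500 × 40% = $5,400. Combined base = $80,000 + $7,240 = $87,240.
No prior criminal record (−20%): $87,240 × 0.8 = $69,792.
Defendant has an out-of-state residence (+$22,750 flat): $69,792 + $22,750 = $92,542.
Documented medical condition requiring ongoing local treatment (−$5,000 flat): $92,542 − $5,000 = $87,542.
$87,542 is within the $800,000 maximum.
$87,542 is at or above the $9,500 minimum.

$87,542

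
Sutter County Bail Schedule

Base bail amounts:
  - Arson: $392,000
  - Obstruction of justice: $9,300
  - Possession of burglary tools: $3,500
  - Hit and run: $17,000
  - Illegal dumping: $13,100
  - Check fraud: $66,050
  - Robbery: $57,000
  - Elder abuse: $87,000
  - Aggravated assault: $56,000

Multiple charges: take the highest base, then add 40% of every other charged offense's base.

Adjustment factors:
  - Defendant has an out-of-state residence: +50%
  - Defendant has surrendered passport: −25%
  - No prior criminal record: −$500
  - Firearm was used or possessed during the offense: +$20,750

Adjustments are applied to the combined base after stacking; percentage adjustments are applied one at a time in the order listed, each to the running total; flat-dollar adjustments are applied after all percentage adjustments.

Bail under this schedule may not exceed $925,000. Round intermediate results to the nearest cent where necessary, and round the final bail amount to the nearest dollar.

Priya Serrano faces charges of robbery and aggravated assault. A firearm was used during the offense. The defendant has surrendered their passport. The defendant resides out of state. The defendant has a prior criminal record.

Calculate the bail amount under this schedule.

Base amounts from the schedule: robbery $57,000; aggravated assault $56,000.
Stacking rule: highest base plus 40% of each additional charge. Highest is robbery at $57,000. Additional: $56,000 × 40% = $22,400. Combined base = $57,000 + $22,400 = $79,400.
Defendant has an out-of-state residence (+50%): $79,400 × 1.5 = $119,100.
Defendant has surrendered passport (−25%): $119,100 × 0.75 = $89,325.
Firearm was used or possessed during the offense (+$20,750 flat): $89,325 + $20,750 = $110,075.
$110,075 is within the $925,000 maximum.

$110,075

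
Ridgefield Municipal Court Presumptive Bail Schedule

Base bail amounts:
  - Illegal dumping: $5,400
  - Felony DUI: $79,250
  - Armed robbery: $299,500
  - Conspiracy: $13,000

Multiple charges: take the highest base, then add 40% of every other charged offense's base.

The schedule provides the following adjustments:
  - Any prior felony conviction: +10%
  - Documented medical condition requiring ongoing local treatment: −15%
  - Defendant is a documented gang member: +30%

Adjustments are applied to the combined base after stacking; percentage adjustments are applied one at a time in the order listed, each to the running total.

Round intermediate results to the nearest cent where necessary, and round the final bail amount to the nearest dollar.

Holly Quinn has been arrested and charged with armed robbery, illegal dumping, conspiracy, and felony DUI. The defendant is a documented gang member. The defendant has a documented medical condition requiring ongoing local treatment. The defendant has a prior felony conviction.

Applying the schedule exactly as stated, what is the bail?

$411,520

Base amounts from the schedule: armed robbery $299,500; illegal dumping $5,400; conspiracy $13,000; felony DUI $79,250.
Stacking rule: highest base plus 40% of each additional charge. Highest is armed robbery at $299,500. Additional: $5,400 × 40% = $2,160; $13,000 × 40% = $5,200; $79,250 × 40% = $31,700. Combined base = $299,500 + $39,060 = $338,560.
Any prior felony conviction (+10%): $338,560 × 1.1 = $372,416.
Documented medical condition requiring ongoing local treatment (−15%): $372,416 × 0.85 = $316,553.60.
Defendant is a documented gang member (+30%): $316,553.60 × 1.3 = $411,519.68.
Rounded to the nearest dollar: $411,520.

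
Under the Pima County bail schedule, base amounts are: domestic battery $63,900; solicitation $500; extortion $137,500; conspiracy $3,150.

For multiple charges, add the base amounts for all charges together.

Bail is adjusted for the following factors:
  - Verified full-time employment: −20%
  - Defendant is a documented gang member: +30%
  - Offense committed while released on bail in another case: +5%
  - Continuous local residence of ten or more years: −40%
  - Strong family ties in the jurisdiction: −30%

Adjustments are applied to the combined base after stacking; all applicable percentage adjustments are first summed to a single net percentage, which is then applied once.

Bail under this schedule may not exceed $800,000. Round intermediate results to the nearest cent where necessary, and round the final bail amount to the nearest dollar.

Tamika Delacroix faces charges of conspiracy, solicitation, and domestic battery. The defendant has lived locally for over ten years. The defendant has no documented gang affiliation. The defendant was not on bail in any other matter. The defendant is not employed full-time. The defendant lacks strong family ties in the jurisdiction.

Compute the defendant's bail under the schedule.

Base amounts from the schedule: conspiracy $3,150; solicitation $500; domestic battery $63,900.
Stacking rule: sum of all bases. $3,150 + $500 + $63,900 = $67,550.
Continuous local residence of ten or more years (−40%): $67,550 × 0.6 = $40,530.
$40,530 is within the $800,000 maximum.

$40,530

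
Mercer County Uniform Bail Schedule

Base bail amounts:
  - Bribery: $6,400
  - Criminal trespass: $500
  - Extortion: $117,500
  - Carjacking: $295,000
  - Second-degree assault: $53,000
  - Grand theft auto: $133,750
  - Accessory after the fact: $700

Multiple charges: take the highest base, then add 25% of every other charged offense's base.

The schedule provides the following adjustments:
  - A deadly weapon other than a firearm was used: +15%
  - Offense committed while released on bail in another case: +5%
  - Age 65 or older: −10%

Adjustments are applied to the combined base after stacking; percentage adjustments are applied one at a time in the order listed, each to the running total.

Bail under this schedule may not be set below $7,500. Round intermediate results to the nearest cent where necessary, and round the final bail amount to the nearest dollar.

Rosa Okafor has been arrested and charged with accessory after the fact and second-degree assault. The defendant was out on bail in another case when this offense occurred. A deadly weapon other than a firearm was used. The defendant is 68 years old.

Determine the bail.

Base amounts from the schedule: accessory after the fact $700; second-degree assault $53,000.
Stacking rule: highest base plus 25% of each additional charge. Highest is second-degree assault at $53,000. Additional: $700 × 25% = $175. Combined base = $53,000 + $175 = $53,175.
A deadly weapon other than a firearm was used (+15%): $53,175 × 1.15 = $61,151.25.
Offense committed while released on bail in another case (+5%): $61,151.25 × 1.05 = $64,208.81.
Age 65 or older (−10%): $64,208.81 × 0.9 = $57,787.93.
$57,787.93 is at or above the $7,500 minimum.
Rounded to the nearest dollar: $57,788.

$57,788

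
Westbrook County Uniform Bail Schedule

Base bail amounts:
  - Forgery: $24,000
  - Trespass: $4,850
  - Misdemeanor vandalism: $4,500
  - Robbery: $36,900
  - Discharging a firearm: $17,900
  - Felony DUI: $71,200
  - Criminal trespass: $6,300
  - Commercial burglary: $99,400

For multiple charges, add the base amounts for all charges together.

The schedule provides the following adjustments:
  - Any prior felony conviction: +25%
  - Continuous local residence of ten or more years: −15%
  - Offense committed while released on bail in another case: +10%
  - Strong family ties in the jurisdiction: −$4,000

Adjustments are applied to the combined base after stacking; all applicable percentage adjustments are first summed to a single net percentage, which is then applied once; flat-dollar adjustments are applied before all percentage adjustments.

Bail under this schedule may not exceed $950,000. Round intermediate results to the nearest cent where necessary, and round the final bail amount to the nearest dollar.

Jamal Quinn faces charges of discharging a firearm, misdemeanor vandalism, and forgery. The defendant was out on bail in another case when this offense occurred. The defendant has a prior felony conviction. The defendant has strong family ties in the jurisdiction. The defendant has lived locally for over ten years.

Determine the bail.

$50,880

Base amounts from the schedule: discharging a firearm $17,900; misdemeanor vandalism $4,500; forgery $24,000.
Stacking rule: sum of all bases. $17,900 + $4,500 + $24,000 = $46,400.
Strong family ties in the jurisdiction (−$4,000 flat): $46,400 − $4,000 = $42,400.
Net percentage adjustment: +25% −15% +10% = +20%. $42,400 × 1.2 = $50,880.
$50,880 is within the $950,000 maximum.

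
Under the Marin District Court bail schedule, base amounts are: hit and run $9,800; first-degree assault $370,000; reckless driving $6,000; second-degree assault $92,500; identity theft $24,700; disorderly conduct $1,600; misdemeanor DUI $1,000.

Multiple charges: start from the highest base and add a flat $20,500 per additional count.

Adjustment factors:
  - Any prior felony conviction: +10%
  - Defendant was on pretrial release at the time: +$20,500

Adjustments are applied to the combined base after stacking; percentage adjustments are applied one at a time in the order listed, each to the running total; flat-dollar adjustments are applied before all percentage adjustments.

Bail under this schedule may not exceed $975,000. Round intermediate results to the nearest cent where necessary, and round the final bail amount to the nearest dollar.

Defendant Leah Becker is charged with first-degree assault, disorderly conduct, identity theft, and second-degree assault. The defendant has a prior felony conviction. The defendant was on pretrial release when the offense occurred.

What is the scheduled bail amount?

$497,200

Base amounts from the schedule: first-degree assault $370,000; disorderly conduct $1,600; identity theft $24,700; second-degree assault $92,500.
Stacking rule: highest base plus $20,500 per additional charge. Highest is first-degree assault at $370,000; 3 additional charges → +$61,500. Combined base = $431,500.
Defendant was on pretrial release at the time (+$20,500 flat): $431,500 + $20,500 = $452,000.
Any prior felony conviction (+10%): $452,000 × 1.1 = $497,200.
$497,200 is within the $975,000 maximum.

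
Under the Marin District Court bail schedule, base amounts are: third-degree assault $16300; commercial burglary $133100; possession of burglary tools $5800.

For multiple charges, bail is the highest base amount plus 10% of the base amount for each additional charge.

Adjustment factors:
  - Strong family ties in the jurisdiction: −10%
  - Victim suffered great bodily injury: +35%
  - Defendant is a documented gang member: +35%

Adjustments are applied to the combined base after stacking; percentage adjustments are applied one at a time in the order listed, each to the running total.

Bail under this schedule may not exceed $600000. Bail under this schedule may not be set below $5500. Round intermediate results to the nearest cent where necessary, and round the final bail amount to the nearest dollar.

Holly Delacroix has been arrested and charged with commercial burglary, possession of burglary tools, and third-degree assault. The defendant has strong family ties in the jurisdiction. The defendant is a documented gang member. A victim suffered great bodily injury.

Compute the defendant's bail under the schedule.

Base amounts from the schedule: commercial burglary $133100; possession of burglary tools $5800; third-degree assault $16300.
Stacking rule: highest base plus 10% of each additional charge. Highest is commercial burglary at $133100. Additional: $5800 × 10% = $580; $16300 × 10% = $1630. Combined base = $133100 + $2210 = $135310.
Strong family ties in the jurisdiction (−10%): $135310 × 0.9 = $121779.
Victim suffered great bodily injury (+35%): $121779 × 1.35 = $164401.65.
Defendant is a documented gang member (+35%): $164401.65 × 1.35 = $221942.23.
$221942.23 is within the $600000 maximum.
$221942.23 is at or above the $5500 minimum.
Rounded to the nearest dollar: $221942.

$221942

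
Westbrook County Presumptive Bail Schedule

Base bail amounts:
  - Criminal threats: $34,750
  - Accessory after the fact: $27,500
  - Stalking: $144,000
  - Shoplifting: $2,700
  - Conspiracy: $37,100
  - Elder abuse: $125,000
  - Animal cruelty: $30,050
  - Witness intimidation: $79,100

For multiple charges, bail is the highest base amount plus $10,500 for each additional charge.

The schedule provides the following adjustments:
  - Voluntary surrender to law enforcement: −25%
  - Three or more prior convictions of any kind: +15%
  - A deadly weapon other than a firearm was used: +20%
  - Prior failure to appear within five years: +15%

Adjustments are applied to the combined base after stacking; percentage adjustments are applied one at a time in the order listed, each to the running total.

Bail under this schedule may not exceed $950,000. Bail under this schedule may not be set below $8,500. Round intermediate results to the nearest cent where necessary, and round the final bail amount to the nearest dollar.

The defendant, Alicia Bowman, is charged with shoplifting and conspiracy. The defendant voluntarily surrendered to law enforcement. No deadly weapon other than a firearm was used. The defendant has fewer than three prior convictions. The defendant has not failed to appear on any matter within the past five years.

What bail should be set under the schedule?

$35,700

Base amounts from the schedule: shoplifting $2,700; conspiracy $37,100.
Stacking rule: highest base plus $10,500 per additional charge. Highest is conspiracy at $37,100; 1 additional charge → +$10,500. Combined base = $47,600.
Voluntary surrender to law enforcement (−25%): $47,600 × 0.75 = $35,700.
$35,700 is within the $950,000 maximum.
$35,700 is at or above the $8,500 minimum.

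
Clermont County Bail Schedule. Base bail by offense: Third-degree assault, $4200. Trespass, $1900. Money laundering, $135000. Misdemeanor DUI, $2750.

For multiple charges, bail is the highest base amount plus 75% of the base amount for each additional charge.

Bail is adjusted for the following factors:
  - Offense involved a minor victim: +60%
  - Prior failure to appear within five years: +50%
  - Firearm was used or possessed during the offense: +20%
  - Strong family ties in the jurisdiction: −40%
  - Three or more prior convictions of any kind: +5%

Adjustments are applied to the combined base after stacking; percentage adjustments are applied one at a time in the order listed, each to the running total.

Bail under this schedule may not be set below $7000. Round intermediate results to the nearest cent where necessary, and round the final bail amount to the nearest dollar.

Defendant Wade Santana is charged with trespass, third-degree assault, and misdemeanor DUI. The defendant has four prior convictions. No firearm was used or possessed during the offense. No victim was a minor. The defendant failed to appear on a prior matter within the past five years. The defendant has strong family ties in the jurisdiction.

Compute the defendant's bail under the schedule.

$7265

Base amounts from the schedule: trespass $1900; third-degree assault $4200; misdemeanor DUI $2750.
Stacking rule: highest base plus 75% of each additional charge. Highest is third-degree assault at $4200. Additional: $1900 × 75% = $1425; $2750 × 75% = $2062.50. Combined base = $4200 + $3487.50 = $7687.50.
Prior failure to appear within five years (+50%): $7687.50 × 1.5 = $11531.25.
Strong family ties in the jurisdiction (−40%): $11531.25 × 0.6 = $6918.75.
Three or more prior convictions of any kind (+5%): $6918.75 × 1.05 = $7264.69.
$7264.69 is at or above the $7000 minimum.
Rounded to the nearest dollar: $7265.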